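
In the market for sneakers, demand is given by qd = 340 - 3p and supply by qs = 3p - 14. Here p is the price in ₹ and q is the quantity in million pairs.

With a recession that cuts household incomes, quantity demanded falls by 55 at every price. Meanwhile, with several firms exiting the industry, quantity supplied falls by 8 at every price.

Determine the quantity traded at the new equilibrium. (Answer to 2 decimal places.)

Before the shock: 340 - 3p = 3p - 14 ⇒ 354 = 6p ⇒ p = 59, q = 163.
After the shift, demand is qd = 285 - 3p and supply is qs = 3p - 22.
Setting them equal: 285 - 3p = 3p - 22 → 307 = 6p, so p = 307/6 ≈ 51.1667 and q = 131.5.

131.50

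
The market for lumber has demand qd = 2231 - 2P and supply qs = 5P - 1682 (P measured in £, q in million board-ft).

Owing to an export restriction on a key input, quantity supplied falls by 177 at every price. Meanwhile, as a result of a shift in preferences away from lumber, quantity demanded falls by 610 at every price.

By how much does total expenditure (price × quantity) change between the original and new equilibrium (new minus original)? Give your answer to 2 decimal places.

-310600.47

Before the shock: 2231 - 2P = 5P - 1682 ⇒ 3913 = 7P ⇒ P = 559, q = 1113.
The new curves are qd = 1621 - 2P (demand) and qs = 5P - 1859 (supply).
Setting them equal: 1621 - 2P = 5P - 1859 → 3480 = 7P, so P = 3480/7 ≈ 497.1429 and q = 4387/7 ≈ 626.7143.
Expenditure moves from 559×1113 = 622167 to 497.1429×626.7143 = 311566.5306; change = -310600.47.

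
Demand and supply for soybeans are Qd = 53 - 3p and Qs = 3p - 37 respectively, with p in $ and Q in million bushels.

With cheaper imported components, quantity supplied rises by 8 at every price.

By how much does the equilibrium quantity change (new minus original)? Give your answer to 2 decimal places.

Original equilibrium: 53 - 3p = 3p - 37 gives 90 = 6p, so p = 15 and Q = 8.
The shock moves the curves to Qd = 53 - 3p and Qs = 3p - 29.
New equilibrium: 53 - 3p = 3p - 29 ⇒ 82 = 6p ⇒ p = 41/3 ≈ 13.6667, Q = 12.
ΔQ = 12 − 8 = +4.00.

+4.00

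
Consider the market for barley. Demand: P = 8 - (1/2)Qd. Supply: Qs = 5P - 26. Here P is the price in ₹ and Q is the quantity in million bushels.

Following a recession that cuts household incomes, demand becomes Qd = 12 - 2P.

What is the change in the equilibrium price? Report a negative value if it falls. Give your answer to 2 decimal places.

-0.57

Initially, 16 - 2P = 5P - 26, so 42 = 7P and P = 6, Q = 4.
The new curves are Qd = 12 - 2P (demand) and Qs = 5P - 26 (supply).
Setting them equal: 12 - 2P = 5P - 26 → 38 = 7P, so P = 38/7 ≈ 5.4286 and Q = 8/7 ≈ 1.1429.
ΔP = 5.4286 − 6 = -0.57.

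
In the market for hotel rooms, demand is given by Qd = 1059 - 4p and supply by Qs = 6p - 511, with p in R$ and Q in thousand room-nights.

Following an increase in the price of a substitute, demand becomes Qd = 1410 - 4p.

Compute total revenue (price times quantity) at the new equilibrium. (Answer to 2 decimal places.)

Solve the original market: 1059 - 4p = 6p - 511, hence p = 157 and Q = 431.
With the change applied: demand Qd = 1410 - 4p, supply Qs = 6p - 511.
Equate the new curves: 1410 - 4p = 6p - 511, giving 1921 = 10p, p = 192.1, Q = 641.6.
New expenditure = 192.1 × 641.6 = 123251.36.

123251.36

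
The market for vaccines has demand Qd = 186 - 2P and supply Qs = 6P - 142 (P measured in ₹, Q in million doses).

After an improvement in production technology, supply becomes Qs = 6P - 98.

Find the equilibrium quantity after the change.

Solve the original market: 186 - 2P = 6P - 142, hence P = 41 and Q = 104.
With the change applied: demand Qd = 186 - 2P, supply Qs = 6P - 98.
New equilibrium: 186 - 2P = 6P - 98 ⇒ 284 = 8P ⇒ P = 35.5, Q = 115.

115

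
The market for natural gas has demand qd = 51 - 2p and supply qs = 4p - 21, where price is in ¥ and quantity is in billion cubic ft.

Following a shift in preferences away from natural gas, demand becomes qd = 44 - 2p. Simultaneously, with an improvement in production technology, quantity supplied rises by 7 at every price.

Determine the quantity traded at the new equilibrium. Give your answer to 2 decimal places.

24.67

Original equilibrium: 51 - 2p = 4p - 21 gives 72 = 6p, so p = 12 and q = 27.
With the change applied: demand qd = 44 - 2p, supply qs = 4p - 14.
Equate the new curves: 44 - 2p = 4p - 14, giving 58 = 6p, p = 29/3 ≈ 9.6667, q = 74/3 ≈ 24.6667.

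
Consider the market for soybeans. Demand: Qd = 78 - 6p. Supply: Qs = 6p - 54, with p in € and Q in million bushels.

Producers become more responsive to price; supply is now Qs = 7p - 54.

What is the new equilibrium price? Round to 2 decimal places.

Before the shock: 78 - 6p = 6p - 54 ⇒ 132 = 12p ⇒ p = 11, Q = 12.
The new curves are Qd = 78 - 6p (demand) and Qs = 7p - 54 (supply).
Clearing the new market: 78 - 6p = 7p - 54, so p = 132/13 ≈ 10.1538 and Q = 222/13 ≈ 17.0769.

10.15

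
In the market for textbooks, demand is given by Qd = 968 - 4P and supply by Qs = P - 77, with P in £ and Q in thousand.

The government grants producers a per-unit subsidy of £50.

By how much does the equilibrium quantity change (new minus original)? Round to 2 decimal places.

Original equilibrium: 968 - 4P = P - 77 gives 1045 = 5P, so P = 209 and Q = 132.
Since sellers receive the price plus the subsidy, the effective supply curve becomes Qs = P - 27.
New equilibrium: 968 - 4P = P - 27 ⇒ 995 = 5P ⇒ P = 199, Q = 172.
ΔQ = 172 − 132 = +40.00.

+40.00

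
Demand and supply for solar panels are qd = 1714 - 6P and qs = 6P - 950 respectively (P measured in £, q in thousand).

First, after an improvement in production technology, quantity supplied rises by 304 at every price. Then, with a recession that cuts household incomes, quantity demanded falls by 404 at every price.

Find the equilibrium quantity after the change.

332

Original equilibrium: 1714 - 6P = 6P - 950 gives 2664 = 12P, so P = 222 and q = 382.
With the change applied: demand qd = 1310 - 6P, supply qs = 6P - 646.
Setting them equal: 1310 - 6P = 6P - 646 → 1956 = 12P, so P = 163 and q = 332.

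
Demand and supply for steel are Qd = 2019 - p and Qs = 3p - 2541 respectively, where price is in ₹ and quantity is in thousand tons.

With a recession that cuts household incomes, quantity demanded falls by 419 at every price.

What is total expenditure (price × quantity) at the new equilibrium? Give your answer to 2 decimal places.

Initially, 2019 - p = 3p - 2541, so 4560 = 4p and p = 1140, Q = 879.
After the shift, demand is Qd = 1600 - p and supply is Qs = 3p - 2541.
Equate the new curves: 1600 - p = 3p - 2541, giving 4141 = 4p, p = 1035.25, Q = 564.75.
New expenditure = 1035.25 × 564.75 = 584657.44.

584657.44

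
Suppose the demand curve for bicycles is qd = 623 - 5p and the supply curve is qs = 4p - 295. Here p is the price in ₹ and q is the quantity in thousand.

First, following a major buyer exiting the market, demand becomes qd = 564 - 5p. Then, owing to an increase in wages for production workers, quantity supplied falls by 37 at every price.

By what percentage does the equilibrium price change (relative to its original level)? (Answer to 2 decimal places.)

-2.40

Original equilibrium: 623 - 5p = 4p - 295 gives 918 = 9p, so p = 102 and q = 113.
The new curves are qd = 564 - 5p (demand) and qs = 4p - 332 (supply).
New equilibrium: 564 - 5p = 4p - 332 ⇒ 896 = 9p ⇒ p = 896/9 ≈ 99.5556, q = 596/9 ≈ 66.2222.
%Δp = (99.5556 − 102) / 102 × 100 = -2.40%.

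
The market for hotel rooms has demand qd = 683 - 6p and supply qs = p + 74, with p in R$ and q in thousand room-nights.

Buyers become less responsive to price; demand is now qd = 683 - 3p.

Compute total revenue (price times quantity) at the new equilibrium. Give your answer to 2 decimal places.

Before the shock: 683 - 6p = p + 74 ⇒ 609 = 7p ⇒ p = 87, q = 161.
With the change applied: demand qd = 683 - 3p, supply qs = p + 74.
Clearing the new market: 683 - 3p = p + 74, so p = 152.25 and q = 226.25.
New expenditure = 152.25 × 226.25 = 34446.56.

34446.56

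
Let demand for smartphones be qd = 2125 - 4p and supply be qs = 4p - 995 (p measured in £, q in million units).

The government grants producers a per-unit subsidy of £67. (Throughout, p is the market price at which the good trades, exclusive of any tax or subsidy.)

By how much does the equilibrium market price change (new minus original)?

Before the shock: 2125 - 4p = 4p - 995 ⇒ 3120 = 8p ⇒ p = 390, q = 565.
Since sellers receive the price plus the subsidy, the effective supply curve becomes qs = 4p - 727.
Clearing the new market: 2125 - 4p = 4p - 727, so p = 356.5 and q = 699.
Δp = 356.5 − 390 = -33.5.

-33.5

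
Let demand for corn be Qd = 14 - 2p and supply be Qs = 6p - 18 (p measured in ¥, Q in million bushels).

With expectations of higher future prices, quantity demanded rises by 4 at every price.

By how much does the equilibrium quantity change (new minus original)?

+3

Before the shock: 14 - 2p = 6p - 18 ⇒ 32 = 8p ⇒ p = 4, Q = 6.
With the change applied: demand Qd = 18 - 2p, supply Qs = 6p - 18.
Clearing the new market: 18 - 2p = 6p - 18, so p = 4.5 and Q = 9.
ΔQ = 9 − 6 = +3.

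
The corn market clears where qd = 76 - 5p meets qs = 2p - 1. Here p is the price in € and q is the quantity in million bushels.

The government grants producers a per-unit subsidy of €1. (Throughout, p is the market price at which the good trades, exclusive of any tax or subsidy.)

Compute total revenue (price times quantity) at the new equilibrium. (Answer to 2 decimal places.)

240.31

Solve the original market: 76 - 5p = 2p - 1, hence p = 11 and q = 21.
Since sellers receive the price plus the subsidy, the effective supply curve becomes qs = 2p + 1.
Clearing the new market: 76 - 5p = 2p + 1, so p = 75/7 ≈ 10.7143 and q = 157/7 ≈ 22.4286.
New expenditure = 10.7143 × 22.4286 = 240.31.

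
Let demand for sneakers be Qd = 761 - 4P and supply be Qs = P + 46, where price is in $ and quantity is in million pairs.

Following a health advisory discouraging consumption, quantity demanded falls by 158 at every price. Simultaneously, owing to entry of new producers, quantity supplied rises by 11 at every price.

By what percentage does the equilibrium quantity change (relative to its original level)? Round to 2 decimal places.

Before the shock: 761 - 4P = P + 46 ⇒ 715 = 5P ⇒ P = 143, Q = 189.
The new curves are Qd = 603 - 4P (demand) and Qs = P + 57 (supply).
Equate the new curves: 603 - 4P = P + 57, giving 546 = 5P, P = 109.2, Q = 166.2.
%ΔQ = (166.2 − 189) / 189 × 100 = -12.06%.

-12.06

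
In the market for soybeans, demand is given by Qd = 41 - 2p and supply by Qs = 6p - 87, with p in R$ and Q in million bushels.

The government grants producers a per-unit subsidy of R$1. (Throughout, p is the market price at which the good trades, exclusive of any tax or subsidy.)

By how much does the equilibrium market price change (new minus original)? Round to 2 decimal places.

-0.75

Before the shock: 41 - 2p = 6p - 87 ⇒ 128 = 8p ⇒ p = 16, Q = 9.
Since sellers receive the price plus the subsidy, the effective supply curve becomes Qs = 6p - 81.
Setting them equal: 41 - 2p = 6p - 81 → 122 = 8p, so p = 15.25 and Q = 10.5.
Δp = 15.25 − 16 = -0.75.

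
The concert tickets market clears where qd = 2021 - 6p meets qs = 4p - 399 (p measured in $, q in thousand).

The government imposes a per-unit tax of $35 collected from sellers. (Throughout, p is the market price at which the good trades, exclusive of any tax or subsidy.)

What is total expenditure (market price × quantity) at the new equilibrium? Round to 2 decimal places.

124160.00

Initially, 2021 - 6p = 4p - 399, so 2420 = 10p and p = 242, q = 569.
Since sellers keep the price net of the tax, the effective supply curve becomes qs = 4p - 539.
Equate the new curves: 2021 - 6p = 4p - 539, giving 2560 = 10p, p = 256, q = 485.
New expenditure = 256 × 485 = 124160.00.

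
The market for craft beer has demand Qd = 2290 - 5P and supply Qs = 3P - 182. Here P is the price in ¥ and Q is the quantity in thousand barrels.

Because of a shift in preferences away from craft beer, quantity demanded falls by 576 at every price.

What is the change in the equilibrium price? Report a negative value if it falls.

Original equilibrium: 2290 - 5P = 3P - 182 gives 2472 = 8P, so P = 309 and Q = 745.
The new curves are Qd = 1714 - 5P (demand) and Qs = 3P - 182 (supply).
Clearing the new market: 1714 - 5P = 3P - 182, so P = 237 and Q = 529.
ΔP = 237 − 309 = -72.

-72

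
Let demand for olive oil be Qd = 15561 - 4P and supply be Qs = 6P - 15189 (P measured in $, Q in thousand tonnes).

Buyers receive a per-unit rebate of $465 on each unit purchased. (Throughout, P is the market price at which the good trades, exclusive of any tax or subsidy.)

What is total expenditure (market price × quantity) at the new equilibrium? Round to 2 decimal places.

14273397.00

Before the shock: 15561 - 4P = 6P - 15189 ⇒ 30750 = 10P ⇒ P = 3075, Q = 3261.
Since buyers' out-of-pocket price is the market price minus the rebate, the effective demand curve becomes Qd = 17421 - 4P.
Clearing the new market: 17421 - 4P = 6P - 15189, so P = 3261 and Q = 4377.
New expenditure = 3261 × 4377 = 14273397.00.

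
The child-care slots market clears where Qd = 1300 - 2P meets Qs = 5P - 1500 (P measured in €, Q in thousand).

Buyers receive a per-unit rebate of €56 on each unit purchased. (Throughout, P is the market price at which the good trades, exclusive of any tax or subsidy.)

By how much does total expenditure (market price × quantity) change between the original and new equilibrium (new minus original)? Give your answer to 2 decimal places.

+41280.00

Before the shock: 1300 - 2P = 5P - 1500 ⇒ 2800 = 7P ⇒ P = 400, Q = 500.
Since buyers' out-of-pocket price is the market price minus the rebate, the effective demand curve becomes Qd = 1412 - 2P.
Setting them equal: 1412 - 2P = 5P - 1500 → 2912 = 7P, so P = 416 and Q = 580.
Expenditure moves from 400×500 = 200000 to 416×580 = 241280; change = +41280.00.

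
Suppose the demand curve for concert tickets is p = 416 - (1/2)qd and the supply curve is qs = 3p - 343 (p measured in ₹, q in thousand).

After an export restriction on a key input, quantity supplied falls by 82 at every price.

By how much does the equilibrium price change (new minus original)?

+16.4

Before the shock: 832 - 2p = 3p - 343 ⇒ 1175 = 5p ⇒ p = 235, q = 362.
The shock moves the curves to qd = 832 - 2p and qs = 3p - 425.
New equilibrium: 832 - 2p = 3p - 425 ⇒ 1257 = 5p ⇒ p = 251.4, q = 329.2.
Δp = 251.4 − 235 = +16.4.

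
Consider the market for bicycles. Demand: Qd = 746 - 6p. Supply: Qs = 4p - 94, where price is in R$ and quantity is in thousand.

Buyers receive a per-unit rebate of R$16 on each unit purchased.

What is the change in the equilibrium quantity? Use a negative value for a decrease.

+38.4

Before the shock: 746 - 6p = 4p - 94 ⇒ 840 = 10p ⇒ p = 84, Q = 242.
Since buyers' out-of-pocket price is the market price minus the rebate, the effective demand curve becomes Qd = 842 - 6p.
New equilibrium: 842 - 6p = 4p - 94 ⇒ 936 = 10p ⇒ p = 93.6, Q = 280.4.
ΔQ = 280.4 − 242 = +38.4.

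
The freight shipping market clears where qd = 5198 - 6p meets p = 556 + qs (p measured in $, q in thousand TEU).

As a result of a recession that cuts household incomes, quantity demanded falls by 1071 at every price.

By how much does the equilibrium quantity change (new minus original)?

-153

Initially, 5198 - 6p = p - 556, so 5754 = 7p and p = 822, q = 266.
The new curves are qd = 4127 - 6p (demand) and qs = p - 556 (supply).
Setting them equal: 4127 - 6p = p - 556 → 4683 = 7p, so p = 669 and q = 113.
Δq = 113 − 266 = -153.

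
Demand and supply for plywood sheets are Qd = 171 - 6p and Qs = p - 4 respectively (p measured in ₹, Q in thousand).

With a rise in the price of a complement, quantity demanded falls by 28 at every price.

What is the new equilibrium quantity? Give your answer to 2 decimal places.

17.00

Before the shock: 171 - 6p = p - 4 ⇒ 175 = 7p ⇒ p = 25, Q = 21.
The shock moves the curves to Qd = 143 - 6p and Qs = p - 4.
Equate the new curves: 143 - 6p = p - 4, giving 147 = 7p, p = 21, Q = 17.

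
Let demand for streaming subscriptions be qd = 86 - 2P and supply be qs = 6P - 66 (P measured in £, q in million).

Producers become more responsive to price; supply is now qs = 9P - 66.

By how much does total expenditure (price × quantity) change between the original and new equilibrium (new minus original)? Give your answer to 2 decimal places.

-105.52

Solve the original market: 86 - 2P = 6P - 66, hence P = 19 and q = 48.
With the change applied: demand qd = 86 - 2P, supply qs = 9P - 66.
Equate the new curves: 86 - 2P = 9P - 66, giving 152 = 11P, P = 152/11 ≈ 13.8182, q = 642/11 ≈ 58.3636.
Expenditure moves from 19×48 = 912 to 13.8182×58.3636 = 806.4793; change = -105.52.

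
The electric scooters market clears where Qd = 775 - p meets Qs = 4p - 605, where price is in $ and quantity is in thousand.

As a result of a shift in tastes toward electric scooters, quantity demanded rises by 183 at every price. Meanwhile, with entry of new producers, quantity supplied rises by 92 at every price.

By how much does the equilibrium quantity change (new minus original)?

Initially, 775 - p = 4p - 605, so 1380 = 5p and p = 276, Q = 499.
After the shift, demand is Qd = 958 - p and supply is Qs = 4p - 513.
Setting them equal: 958 - p = 4p - 513 → 1471 = 5p, so p = 294.2 and Q = 663.8.
ΔQ = 663.8 − 499 = +164.8.

+164.8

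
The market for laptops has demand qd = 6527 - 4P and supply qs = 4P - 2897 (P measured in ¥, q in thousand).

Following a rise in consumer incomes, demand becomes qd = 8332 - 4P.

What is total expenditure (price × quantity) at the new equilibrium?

3814350.9375

Solve the original market: 6527 - 4P = 4P - 2897, hence P = 1178 and q = 1815.
After the shift, demand is qd = 8332 - 4P and supply is qs = 4P - 2897.
New equilibrium: 8332 - 4P = 4P - 2897 ⇒ 11229 = 8P ⇒ P = 1403.625, q = 2717.5.
New expenditure = 1403.625 × 2717.5 = 3814350.9375.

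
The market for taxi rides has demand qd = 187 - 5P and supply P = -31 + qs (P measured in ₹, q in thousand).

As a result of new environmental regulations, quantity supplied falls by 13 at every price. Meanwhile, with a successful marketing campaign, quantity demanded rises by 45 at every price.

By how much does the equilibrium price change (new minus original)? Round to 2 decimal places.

Solve the original market: 187 - 5P = P + 31, hence P = 26 and q = 57.
The new curves are qd = 232 - 5P (demand) and qs = P + 18 (supply).
Setting them equal: 232 - 5P = P + 18 → 214 = 6P, so P = 107/3 ≈ 35.6667 and q = 161/3 ≈ 53.6667.
ΔP = 35.6667 − 26 = +9.67.

+9.67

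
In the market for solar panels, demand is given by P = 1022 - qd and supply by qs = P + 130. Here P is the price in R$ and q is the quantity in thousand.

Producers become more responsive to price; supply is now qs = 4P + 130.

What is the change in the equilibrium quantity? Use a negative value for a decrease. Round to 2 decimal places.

+267.60

Before the shock: 1022 - P = P + 130 ⇒ 892 = 2P ⇒ P = 446, q = 576.
With the change applied: demand qd = 1022 - P, supply qs = 4P + 130.
Equate the new curves: 1022 - P = 4P + 130, giving 892 = 5P, P = 178.4, q = 843.6.
Δq = 843.6 − 576 = +267.60.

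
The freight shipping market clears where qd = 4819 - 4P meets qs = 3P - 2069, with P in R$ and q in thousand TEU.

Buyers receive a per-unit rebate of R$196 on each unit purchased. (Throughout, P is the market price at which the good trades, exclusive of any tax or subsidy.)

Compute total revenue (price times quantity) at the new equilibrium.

Initially, 4819 - 4P = 3P - 2069, so 6888 = 7P and P = 984, q = 883.
Since buyers' out-of-pocket price is the market price minus the rebate, the effective demand curve becomes qd = 5603 - 4P.
New equilibrium: 5603 - 4P = 3P - 2069 ⇒ 7672 = 7P ⇒ P = 1096, q = 1219.
New expenditure = 1096 × 1219 = 1336024.

1336024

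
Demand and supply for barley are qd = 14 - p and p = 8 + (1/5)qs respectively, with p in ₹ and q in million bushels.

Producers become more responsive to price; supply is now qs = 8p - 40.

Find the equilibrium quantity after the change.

Initially, 14 - p = 5p - 40, so 54 = 6p and p = 9, q = 5.
The new curves are qd = 14 - p (demand) and qs = 8p - 40 (supply).
Equate the new curves: 14 - p = 8p - 40, giving 54 = 9p, p = 6, q = 8.

8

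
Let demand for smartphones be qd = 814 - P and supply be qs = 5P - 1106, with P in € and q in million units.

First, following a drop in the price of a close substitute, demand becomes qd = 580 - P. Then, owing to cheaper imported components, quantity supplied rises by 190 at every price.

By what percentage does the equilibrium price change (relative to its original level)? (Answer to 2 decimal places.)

Initially, 814 - P = 5P - 1106, so 1920 = 6P and P = 320, q = 494.
With the change applied: demand qd = 580 - P, supply qs = 5P - 916.
Equate the new curves: 580 - P = 5P - 916, giving 1496 = 6P, P = 748/3 ≈ 249.3333, q = 992/3 ≈ 330.6667.
%ΔP = (249.3333 − 320) / 320 × 100 = -22.08%.

-22.08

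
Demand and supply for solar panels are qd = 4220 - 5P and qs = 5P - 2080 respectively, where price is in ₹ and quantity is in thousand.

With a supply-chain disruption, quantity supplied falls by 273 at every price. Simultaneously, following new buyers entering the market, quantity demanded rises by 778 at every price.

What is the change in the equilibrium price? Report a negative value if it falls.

Initially, 4220 - 5P = 5P - 2080, so 6300 = 10P and P = 630, q = 1070.
The new curves are qd = 4998 - 5P (demand) and qs = 5P - 2353 (supply).
Clearing the new market: 4998 - 5P = 5P - 2353, so P = 735.1 and q = 1322.5.
ΔP = 735.1 − 630 = +105.1.

+105.1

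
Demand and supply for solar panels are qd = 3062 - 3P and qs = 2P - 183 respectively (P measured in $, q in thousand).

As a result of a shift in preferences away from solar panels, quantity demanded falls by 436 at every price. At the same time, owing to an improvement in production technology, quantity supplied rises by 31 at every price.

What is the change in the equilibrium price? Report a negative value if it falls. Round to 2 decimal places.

-93.40

Before the shock: 3062 - 3P = 2P - 183 ⇒ 3245 = 5P ⇒ P = 649, q = 1115.
After the shift, demand is qd = 2626 - 3P and supply is qs = 2P - 152.
New equilibrium: 2626 - 3P = 2P - 152 ⇒ 2778 = 5P ⇒ P = 555.6, q = 959.2.
ΔP = 555.6 − 649 = -93.40.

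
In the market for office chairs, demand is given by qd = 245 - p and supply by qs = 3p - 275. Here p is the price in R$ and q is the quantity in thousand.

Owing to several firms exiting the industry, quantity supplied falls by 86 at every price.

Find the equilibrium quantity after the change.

Before the shock: 245 - p = 3p - 275 ⇒ 520 = 4p ⇒ p = 130, q = 115.
With the change applied: demand qd = 245 - p, supply qs = 3p - 361.
Equate the new curves: 245 - p = 3p - 361, giving 606 = 4p, p = 151.5, q = 93.5.

93.5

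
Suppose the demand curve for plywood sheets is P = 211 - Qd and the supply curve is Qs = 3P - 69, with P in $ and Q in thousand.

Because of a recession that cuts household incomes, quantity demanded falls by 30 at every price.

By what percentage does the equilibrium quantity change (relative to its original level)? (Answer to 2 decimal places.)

-15.96

Initially, 211 - P = 3P - 69, so 280 = 4P and P = 70, Q = 141.
The new curves are Qd = 181 - P (demand) and Qs = 3P - 69 (supply).
Clearing the new market: 181 - P = 3P - 69, so P = 62.5 and Q = 118.5.
%ΔQ = (118.5 − 141) / 141 × 100 = -15.96%.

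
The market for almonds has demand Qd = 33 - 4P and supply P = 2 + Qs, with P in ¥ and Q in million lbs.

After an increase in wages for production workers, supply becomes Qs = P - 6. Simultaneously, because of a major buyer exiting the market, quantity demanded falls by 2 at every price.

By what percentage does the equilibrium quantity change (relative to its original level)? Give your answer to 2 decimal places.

-72.00

Before the shock: 33 - 4P = P - 2 ⇒ 35 = 5P ⇒ P = 7, Q = 5.
With the change applied: demand Qd = 31 - 4P, supply Qs = P - 6.
New equilibrium: 31 - 4P = P - 6 ⇒ 37 = 5P ⇒ P = 7.4, Q = 1.4.
%ΔQ = (1.4 − 5) / 5 × 100 = -72.00%.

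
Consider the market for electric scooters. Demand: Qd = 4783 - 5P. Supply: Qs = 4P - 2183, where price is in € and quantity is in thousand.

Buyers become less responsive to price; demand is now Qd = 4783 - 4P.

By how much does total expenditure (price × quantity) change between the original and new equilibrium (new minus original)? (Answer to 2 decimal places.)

+425313.00

Before the shock: 4783 - 5P = 4P - 2183 ⇒ 6966 = 9P ⇒ P = 774, Q = 913.
The new curves are Qd = 4783 - 4P (demand) and Qs = 4P - 2183 (supply).
Equate the new curves: 4783 - 4P = 4P - 2183, giving 6966 = 8P, P = 870.75, Q = 1300.
Expenditure moves from 774×913 = 706662 to 870.75×1300 = 1131975; change = +425313.00.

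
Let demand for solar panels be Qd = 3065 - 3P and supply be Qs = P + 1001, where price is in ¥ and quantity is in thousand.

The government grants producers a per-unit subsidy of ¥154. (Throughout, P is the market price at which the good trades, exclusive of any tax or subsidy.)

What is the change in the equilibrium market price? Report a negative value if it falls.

-38.5

Original equilibrium: 3065 - 3P = P + 1001 gives 2064 = 4P, so P = 516 and Q = 1517.
Since sellers receive the price plus the subsidy, the effective supply curve becomes Qs = P + 1155.
Clearing the new market: 3065 - 3P = P + 1155, so P = 477.5 and Q = 1632.5.
ΔP = 477.5 − 516 = -38.5.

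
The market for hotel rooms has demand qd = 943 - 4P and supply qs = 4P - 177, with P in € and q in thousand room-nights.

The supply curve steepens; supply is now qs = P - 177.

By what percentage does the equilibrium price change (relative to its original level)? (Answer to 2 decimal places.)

Solve the original market: 943 - 4P = 4P - 177, hence P = 140 and q = 383.
The new curves are qd = 943 - 4P (demand) and qs = P - 177 (supply).
Setting them equal: 943 - 4P = P - 177 → 1120 = 5P, so P = 224 and q = 47.
%ΔP = (224 − 140) / 140 × 100 = +60.00%.

+60.00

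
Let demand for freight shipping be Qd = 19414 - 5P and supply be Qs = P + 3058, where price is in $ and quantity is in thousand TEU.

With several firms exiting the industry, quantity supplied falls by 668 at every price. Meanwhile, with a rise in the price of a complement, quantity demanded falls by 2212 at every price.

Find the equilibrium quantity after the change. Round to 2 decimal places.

Before the shock: 19414 - 5P = P + 3058 ⇒ 16356 = 6P ⇒ P = 2726, Q = 5784.
With the change applied: demand Qd = 17202 - 5P, supply Qs = P + 2390.
New equilibrium: 17202 - 5P = P + 2390 ⇒ 14812 = 6P ⇒ P = 7406/3 ≈ 2468.6667, Q = 14576/3 ≈ 4858.6667.

4858.67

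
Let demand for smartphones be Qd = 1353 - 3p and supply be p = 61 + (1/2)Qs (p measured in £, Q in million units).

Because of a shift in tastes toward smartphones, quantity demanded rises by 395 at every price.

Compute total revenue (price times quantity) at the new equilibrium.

234124

Solve the original market: 1353 - 3p = 2p - 122, hence p = 295 and Q = 468.
After the shift, demand is Qd = 1748 - 3p and supply is Qs = 2p - 122.
Setting them equal: 1748 - 3p = 2p - 122 → 1870 = 5p, so p = 374 and Q = 626.
New expenditure = 374 × 626 = 234124.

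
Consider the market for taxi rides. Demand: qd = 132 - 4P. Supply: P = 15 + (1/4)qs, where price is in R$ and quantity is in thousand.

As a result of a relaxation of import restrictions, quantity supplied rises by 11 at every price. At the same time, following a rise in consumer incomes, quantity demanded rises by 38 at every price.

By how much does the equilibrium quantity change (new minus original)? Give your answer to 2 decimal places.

Solve the original market: 132 - 4P = 4P - 60, hence P = 24 and q = 36.
The shock moves the curves to qd = 170 - 4P and qs = 4P - 49.
Equate the new curves: 170 - 4P = 4P - 49, giving 219 = 8P, P = 27.375, q = 60.5.
Δq = 60.5 − 36 = +24.50.

+24.50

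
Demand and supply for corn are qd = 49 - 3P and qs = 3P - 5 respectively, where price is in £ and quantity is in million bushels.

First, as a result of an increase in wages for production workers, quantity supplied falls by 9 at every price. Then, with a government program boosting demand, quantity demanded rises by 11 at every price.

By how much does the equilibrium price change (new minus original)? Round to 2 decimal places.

+3.33

Solve the original market: 49 - 3P = 3P - 5, hence P = 9 and q = 22.
With the change applied: demand qd = 60 - 3P, supply qs = 3P - 14.
Clearing the new market: 60 - 3P = 3P - 14, so P = 37/3 ≈ 12.3333 and q = 23.
ΔP = 12.3333 − 9 = +3.33.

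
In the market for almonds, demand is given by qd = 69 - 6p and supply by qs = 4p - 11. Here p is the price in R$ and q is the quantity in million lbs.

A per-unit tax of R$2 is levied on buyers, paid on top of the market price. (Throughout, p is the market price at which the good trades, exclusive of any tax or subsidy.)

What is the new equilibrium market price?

Initially, 69 - 6p = 4p - 11, so 80 = 10p and p = 8, q = 21.
Since buyers pay the price plus the tax, the effective demand curve becomes qd = 57 - 6p.
Setting them equal: 57 - 6p = 4p - 11 → 68 = 10p, so p = 6.8 and q = 16.2.

6.8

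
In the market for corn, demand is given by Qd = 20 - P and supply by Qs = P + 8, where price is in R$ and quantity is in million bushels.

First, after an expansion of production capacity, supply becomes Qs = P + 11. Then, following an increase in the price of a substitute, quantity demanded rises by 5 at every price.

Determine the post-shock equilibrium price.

7

Initially, 20 - P = P + 8, so 12 = 2P and P = 6, Q = 14.
With the change applied: demand Qd = 25 - P, supply Qs = P + 11.
New equilibrium: 25 - P = P + 11 ⇒ 14 = 2P ⇒ P = 7, Q = 18.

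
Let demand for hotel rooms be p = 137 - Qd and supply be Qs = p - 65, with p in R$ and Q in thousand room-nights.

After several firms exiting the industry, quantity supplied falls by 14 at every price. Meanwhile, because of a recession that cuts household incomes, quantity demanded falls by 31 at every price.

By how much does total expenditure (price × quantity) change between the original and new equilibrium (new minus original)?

-2387.25

Initially, 137 - p = p - 65, so 202 = 2p and p = 101, Q = 36.
After the shift, demand is Qd = 106 - p and supply is Qs = p - 79.
Clearing the new market: 106 - p = p - 79, so p = 92.5 and Q = 13.5.
Expenditure moves from 101×36 = 3636 to 92.5×13.5 = 1248.75; change = -2387.25.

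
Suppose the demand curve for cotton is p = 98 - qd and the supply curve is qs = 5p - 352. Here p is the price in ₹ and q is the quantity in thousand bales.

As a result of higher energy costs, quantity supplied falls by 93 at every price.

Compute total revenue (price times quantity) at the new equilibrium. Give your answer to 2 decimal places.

678.75

Before the shock: 98 - p = 5p - 352 ⇒ 450 = 6p ⇒ p = 75, q = 23.
The new curves are qd = 98 - p (demand) and qs = 5p - 445 (supply).
New equilibrium: 98 - p = 5p - 445 ⇒ 543 = 6p ⇒ p = 90.5, q = 7.5.
New expenditure = 90.5 × 7.5 = 678.75.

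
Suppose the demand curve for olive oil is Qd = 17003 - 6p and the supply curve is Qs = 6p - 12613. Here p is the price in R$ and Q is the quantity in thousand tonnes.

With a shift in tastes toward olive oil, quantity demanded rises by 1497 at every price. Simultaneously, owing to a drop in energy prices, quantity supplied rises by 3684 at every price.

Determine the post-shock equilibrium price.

Original equilibrium: 17003 - 6p = 6p - 12613 gives 29616 = 12p, so p = 2468 and Q = 2195.
With the change applied: demand Qd = 18500 - 6p, supply Qs = 6p - 8929.
Equate the new curves: 18500 - 6p = 6p - 8929, giving 27429 = 12p, p = 2285.75, Q = 4785.5.

2285.75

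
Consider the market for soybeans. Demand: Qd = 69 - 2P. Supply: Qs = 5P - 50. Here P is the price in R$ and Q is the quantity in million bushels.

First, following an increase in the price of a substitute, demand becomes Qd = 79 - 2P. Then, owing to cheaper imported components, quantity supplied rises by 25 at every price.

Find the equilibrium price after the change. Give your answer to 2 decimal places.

14.86

Solve the original market: 69 - 2P = 5P - 50, hence P = 17 and Q = 35.
After the shift, demand is Qd = 79 - 2P and supply is Qs = 5P - 25.
Equate the new curves: 79 - 2P = 5P - 25, giving 104 = 7P, P = 104/7 ≈ 14.8571, Q = 345/7 ≈ 49.2857.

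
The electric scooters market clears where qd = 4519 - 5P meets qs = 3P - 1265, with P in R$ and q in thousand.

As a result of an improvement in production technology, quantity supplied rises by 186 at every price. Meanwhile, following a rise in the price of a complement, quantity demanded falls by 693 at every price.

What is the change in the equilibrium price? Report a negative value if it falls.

Before the shock: 4519 - 5P = 3P - 1265 ⇒ 5784 = 8P ⇒ P = 723, q = 904.
After the shift, demand is qd = 3826 - 5P and supply is qs = 3P - 1079.
Clearing the new market: 3826 - 5P = 3P - 1079, so P = 613.125 and q = 760.375.
ΔP = 613.125 − 723 = -109.875.

-109.875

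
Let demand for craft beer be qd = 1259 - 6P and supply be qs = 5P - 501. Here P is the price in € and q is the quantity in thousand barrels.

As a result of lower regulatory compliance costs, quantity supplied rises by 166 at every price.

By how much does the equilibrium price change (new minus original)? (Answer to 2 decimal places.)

Solve the original market: 1259 - 6P = 5P - 501, hence P = 160 and q = 299.
The shock moves the curves to qd = 1259 - 6P and qs = 5P - 335.
Clearing the new market: 1259 - 6P = 5P - 335, so P = 1594/11 ≈ 144.9091 and q = 4285/11 ≈ 389.5455.
ΔP = 144.9091 − 160 = -15.09.

-15.09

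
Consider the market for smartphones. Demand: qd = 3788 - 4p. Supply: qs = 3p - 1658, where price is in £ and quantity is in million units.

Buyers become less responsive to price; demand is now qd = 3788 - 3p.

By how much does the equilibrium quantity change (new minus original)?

Before the shock: 3788 - 4p = 3p - 1658 ⇒ 5446 = 7p ⇒ p = 778, q = 676.
The new curves are qd = 3788 - 3p (demand) and qs = 3p - 1658 (supply).
Clearing the new market: 3788 - 3p = 3p - 1658, so p = 2723/3 ≈ 907.6667 and q = 1065.
Δq = 1065 − 676 = +389.

+389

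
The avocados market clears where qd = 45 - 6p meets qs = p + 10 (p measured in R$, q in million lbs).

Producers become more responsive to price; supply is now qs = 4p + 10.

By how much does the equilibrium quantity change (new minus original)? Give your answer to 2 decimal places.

Solve the original market: 45 - 6p = p + 10, hence p = 5 and q = 15.
The shock moves the curves to qd = 45 - 6p and qs = 4p + 10.
Equate the new curves: 45 - 6p = 4p + 10, giving 35 = 10p, p = 3.5, q = 24.
Δq = 24 − 15 = +9.00.

+9.00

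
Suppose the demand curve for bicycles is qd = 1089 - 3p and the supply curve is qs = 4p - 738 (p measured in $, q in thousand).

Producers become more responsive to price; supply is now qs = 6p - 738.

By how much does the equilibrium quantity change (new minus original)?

+174

Original equilibrium: 1089 - 3p = 4p - 738 gives 1827 = 7p, so p = 261 and q = 306.
The new curves are qd = 1089 - 3p (demand) and qs = 6p - 738 (supply).
Setting them equal: 1089 - 3p = 6p - 738 → 1827 = 9p, so p = 203 and q = 480.
Δq = 480 − 306 = +174.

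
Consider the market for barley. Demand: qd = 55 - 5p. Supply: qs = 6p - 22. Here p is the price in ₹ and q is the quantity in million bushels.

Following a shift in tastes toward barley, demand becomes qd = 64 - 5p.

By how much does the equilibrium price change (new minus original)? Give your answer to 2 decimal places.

Original equilibrium: 55 - 5p = 6p - 22 gives 77 = 11p, so p = 7 and q = 20.
After the shift, demand is qd = 64 - 5p and supply is qs = 6p - 22.
Setting them equal: 64 - 5p = 6p - 22 → 86 = 11p, so p = 86/11 ≈ 7.8182 and q = 274/11 ≈ 24.9091.
Δp = 7.8182 − 7 = +0.82.

+0.82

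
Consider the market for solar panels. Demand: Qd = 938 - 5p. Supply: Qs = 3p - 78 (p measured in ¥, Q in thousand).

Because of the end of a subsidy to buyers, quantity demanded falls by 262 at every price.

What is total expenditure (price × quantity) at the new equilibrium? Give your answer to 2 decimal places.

Original equilibrium: 938 - 5p = 3p - 78 gives 1016 = 8p, so p = 127 and Q = 303.
The shock moves the curves to Qd = 676 - 5p and Qs = 3p - 78.
Setting them equal: 676 - 5p = 3p - 78 → 754 = 8p, so p = 94.25 and Q = 204.75.
New expenditure = 94.25 × 204.75 = 19297.69.

19297.69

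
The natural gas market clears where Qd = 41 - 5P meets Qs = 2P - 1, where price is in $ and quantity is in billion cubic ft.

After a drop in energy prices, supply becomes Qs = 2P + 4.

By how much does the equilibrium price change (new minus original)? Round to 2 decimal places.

Initially, 41 - 5P = 2P - 1, so 42 = 7P and P = 6, Q = 11.
The new curves are Qd = 41 - 5P (demand) and Qs = 2P + 4 (supply).
New equilibrium: 41 - 5P = 2P + 4 ⇒ 37 = 7P ⇒ P = 37/7 ≈ 5.2857, Q = 102/7 ≈ 14.5714.
ΔP = 5.2857 − 6 = -0.71.

-0.71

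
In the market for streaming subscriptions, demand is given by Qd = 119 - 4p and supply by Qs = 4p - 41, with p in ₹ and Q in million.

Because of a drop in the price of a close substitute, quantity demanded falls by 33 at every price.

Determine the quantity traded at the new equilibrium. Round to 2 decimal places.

Original equilibrium: 119 - 4p = 4p - 41 gives 160 = 8p, so p = 20 and Q = 39.
The new curves are Qd = 86 - 4p (demand) and Qs = 4p - 41 (supply).
New equilibrium: 86 - 4p = 4p - 41 ⇒ 127 = 8p ⇒ p = 15.875, Q = 22.5.

22.50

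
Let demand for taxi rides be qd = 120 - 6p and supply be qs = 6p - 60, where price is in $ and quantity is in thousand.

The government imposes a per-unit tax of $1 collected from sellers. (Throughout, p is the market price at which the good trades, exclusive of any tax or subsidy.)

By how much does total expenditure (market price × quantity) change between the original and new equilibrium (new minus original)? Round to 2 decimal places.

Solve the original market: 120 - 6p = 6p - 60, hence p = 15 and q = 30.
Since sellers keep the price net of the tax, the effective supply curve becomes qs = 6p - 66.
Setting them equal: 120 - 6p = 6p - 66 → 186 = 12p, so p = 15.5 and q = 27.
Expenditure moves from 15×30 = 450 to 15.5×27 = 418.5; change = -31.50.

-31.50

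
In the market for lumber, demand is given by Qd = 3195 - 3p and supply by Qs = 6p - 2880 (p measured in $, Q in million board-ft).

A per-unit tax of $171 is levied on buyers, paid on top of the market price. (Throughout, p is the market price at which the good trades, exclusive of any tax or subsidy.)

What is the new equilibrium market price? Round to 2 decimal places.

618.00

Initially, 3195 - 3p = 6p - 2880, so 6075 = 9p and p = 675, Q = 1170.
Since buyers pay the price plus the tax, the effective demand curve becomes Qd = 2682 - 3p.
New equilibrium: 2682 - 3p = 6p - 2880 ⇒ 5562 = 9p ⇒ p = 618, Q = 828.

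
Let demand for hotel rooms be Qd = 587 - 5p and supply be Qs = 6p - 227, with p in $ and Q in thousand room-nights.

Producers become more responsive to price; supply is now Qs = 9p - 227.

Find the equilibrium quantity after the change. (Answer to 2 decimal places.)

Before the shock: 587 - 5p = 6p - 227 ⇒ 814 = 11p ⇒ p = 74, Q = 217.
With the change applied: demand Qd = 587 - 5p, supply Qs = 9p - 227.
Equate the new curves: 587 - 5p = 9p - 227, giving 814 = 14p, p = 407/7 ≈ 58.1429, Q = 2074/7 ≈ 296.2857.

296.29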